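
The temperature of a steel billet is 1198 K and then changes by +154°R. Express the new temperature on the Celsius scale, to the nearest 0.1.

1010.4°C

Initial temperature in Celsius: 1198 - 273.15 = 924.8500°C.
The 154°R change is an interval, so only the factor 5/9 applies: +154 × 5/9 = +85.5556°C.
Final Celsius temperature: 924.8500 + 85.5556 = 1010.4056°C.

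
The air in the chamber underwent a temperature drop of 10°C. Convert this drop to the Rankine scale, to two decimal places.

For a temperature interval the offset drops out; only the factor 1.8 applies.
10 × 1.8 = 18.00.

18.00°R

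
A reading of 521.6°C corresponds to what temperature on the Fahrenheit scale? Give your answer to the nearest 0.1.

In Fahrenheit: 521.6000 × 1.8 + 32 = 970.9°F.

970.9°F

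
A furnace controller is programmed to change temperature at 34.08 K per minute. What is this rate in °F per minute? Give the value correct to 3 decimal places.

61.344 °F/minute

Since only a temperature interval is involved, the additive offset between the scales drops out.
A change of 1 K is a change of 1.8°F, so 34.08 × 1.8 = 61.344.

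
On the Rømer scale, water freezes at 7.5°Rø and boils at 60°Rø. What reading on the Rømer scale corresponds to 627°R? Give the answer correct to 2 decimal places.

46.97°Rø

First in Celsius: (627 - 491.67) × 5/9 = 75.1833°C.
Linearly onto the Rømer scale: 7.5 + (75.1833 / 100) × (60 - 7.5) = 46.97°Rø.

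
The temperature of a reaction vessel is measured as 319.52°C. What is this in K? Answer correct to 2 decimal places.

592.67 K

In kelvin: 319.5200 + 273.15 = 592.67 K.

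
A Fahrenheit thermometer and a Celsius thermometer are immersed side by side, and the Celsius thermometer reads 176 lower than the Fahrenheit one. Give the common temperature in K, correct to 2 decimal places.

Let x be the Fahrenheit reading; then the Celsius reading is 5/9·x - 17.7778.
(5/9·x - 17.7778) - x = -176  ⇒  (-4/9)·x = -158.222  ⇒  x = 356.0000°F.
In Celsius: (356 - 32) × 5/9 = 180.0000°C.
In kelvin: 180.0000 + 273.15 = 453.15 K.

453.15 K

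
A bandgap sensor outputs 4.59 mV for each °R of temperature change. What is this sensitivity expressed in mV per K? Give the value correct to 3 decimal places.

8.262 mV per K

Since only a temperature interval is involved, the additive offset between the scales drops out.
A change of 1 K is a change of 1.8°R, so per K the value is 4.59 × 1.8 = 8.262.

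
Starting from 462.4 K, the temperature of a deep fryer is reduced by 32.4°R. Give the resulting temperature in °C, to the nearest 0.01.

Initial temperature in Celsius: 462.4 - 273.15 = 189.2500°C.
The 32.4°R change is an interval, so only the factor 5/9 applies: -32.4 × 5/9 = -18.0000°C.
Final Celsius temperature: 189.2500 - 18.0000 = 171.2500°C.

171.25°C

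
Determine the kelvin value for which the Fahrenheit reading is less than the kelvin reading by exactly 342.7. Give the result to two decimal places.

146.21 K

Let K be the kelvin reading. The Fahrenheit reading is F = 1.8·K - 459.67.
Require F - K = -342.7: (0.8)·K - 459.67 = -342.7.
K = (-342.7 + 459.67) / (0.8) = 146.21.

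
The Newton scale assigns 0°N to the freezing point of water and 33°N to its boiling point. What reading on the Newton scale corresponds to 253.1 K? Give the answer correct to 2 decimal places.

First in Celsius: 253.1 - 273.15 = -20.0500°C.
Linearly onto the Newton scale: 0 + (-20.0500 / 100) × (33 - 0) = -6.62°N.

-6.62°N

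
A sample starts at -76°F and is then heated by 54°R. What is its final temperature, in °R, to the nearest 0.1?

437.7°R

Initial temperature in Celsius: (-76 - 32) × 5/9 = -60.0000°C.
The 54°R change is an interval, so only the factor 5/9 applies: +54 × 5/9 = +30.0000°C.
Final Celsius temperature: -60.0000 + 30.0000 = -30.0000°C.
In Rankine: -30.0000 × 1.8 + 491.67 = 437.7°R.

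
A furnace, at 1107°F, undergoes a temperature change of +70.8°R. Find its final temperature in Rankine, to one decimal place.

1637.5°R

Initial temperature in Celsius: (1107 - 32) × 5/9 = 597.2222°C.
The 70.8°R change is an interval, so only the factor 5/9 applies: +70.8 × 5/9 = +39.3333°C.
Final Celsius temperature: 597.2222 + 39.3333 = 636.5556°C.
In Rankine: 636.5556 × 1.8 + 491.67 = 1637.5°R.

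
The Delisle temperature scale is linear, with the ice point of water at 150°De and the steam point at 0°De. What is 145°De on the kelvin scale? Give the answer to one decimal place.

276.5 K

Linear interpolation between the fixed points: C = (145 - 150) × 100 / (0 - 150) = 3.3333°C.
Then 3.3333 + 273.15 = 276.5 K.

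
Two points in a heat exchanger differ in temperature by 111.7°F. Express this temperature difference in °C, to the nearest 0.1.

62.1°C

An interval of 1°F corresponds to 5/9°C.
111.7 × 5/9 = 62.1.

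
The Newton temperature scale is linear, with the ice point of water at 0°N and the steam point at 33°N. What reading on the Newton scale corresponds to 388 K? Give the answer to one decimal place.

37.9°N

First in Celsius: 388 - 273.15 = 114.8500°C.
Linearly onto the Newton scale: 0 + (114.8500 / 100) × (33 - 0) = 37.9°N.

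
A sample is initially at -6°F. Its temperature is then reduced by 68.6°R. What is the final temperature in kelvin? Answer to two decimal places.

213.93 K

Initial temperature in Celsius: (-6 - 32) × 5/9 = -21.1111°C.
The 68.6°R change is an interval, so only the factor 5/9 applies: -68.6 × 5/9 = -38.1111°C.
Final Celsius temperature: -21.1111 - 38.1111 = -59.2222°C.
In kelvin: -59.2222 + 273.15 = 213.93 K.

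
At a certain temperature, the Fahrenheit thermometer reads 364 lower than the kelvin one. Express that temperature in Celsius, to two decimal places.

-153.56°C

Let x be the kelvin reading; then the Fahrenheit reading is 1.8·x - 459.67.
(1.8·x - 459.67) - x = -364  ⇒  (0.8)·x = 95.67  ⇒  x = 119.5875 K.
In Celsius: 119.5875 - 273.15 = -153.56°C.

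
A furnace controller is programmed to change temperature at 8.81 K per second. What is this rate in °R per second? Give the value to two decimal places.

15.86 °R/second

Since only a temperature interval is involved, the additive offset between the scales drops out.
A change of 1 K is a change of 1.8°R, so 8.81 × 1.8 = 15.86.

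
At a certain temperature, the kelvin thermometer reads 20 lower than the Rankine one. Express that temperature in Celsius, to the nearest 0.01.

Let x be the Rankine reading; then the kelvin reading is 5/9·x.
(5/9·x) - x = -20  ⇒  (-4/9)·x = -20  ⇒  x = 45.0000°R.
In Celsius: (45 - 491.67) × 5/9 = -248.15°C.

-248.15°C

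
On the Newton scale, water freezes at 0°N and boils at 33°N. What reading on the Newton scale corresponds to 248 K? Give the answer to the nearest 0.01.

-8.30°N

First in Celsius: 248 - 273.15 = -25.1500°C.
Linearly onto the Newton scale: 0 + (-25.1500 / 100) × (33 - 0) = -8.30°N.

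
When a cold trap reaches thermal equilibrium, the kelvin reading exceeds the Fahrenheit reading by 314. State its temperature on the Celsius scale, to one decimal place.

-91.1°C

Let x be the kelvin reading; then the Fahrenheit reading is 1.8·x - 459.67.
(1.8·x - 459.67) - x = -314  ⇒  (0.8)·x = 145.67  ⇒  x = 182.0875 K.
In Celsius: 182.0875 - 273.15 = -91.1°C.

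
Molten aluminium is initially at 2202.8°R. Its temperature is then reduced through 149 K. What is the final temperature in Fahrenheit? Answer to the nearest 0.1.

Initial temperature in Celsius: (2202.8 - 491.67) × 5/9 = 950.6278°C.
The 149 K change is an interval; Kelvin and Celsius degrees are the same size, so ΔC = -149°C.
Final Celsius temperature: 950.6278 - 149.0000 = 801.6278°C.
In Fahrenheit: 801.6278 × 1.8 + 32 = 1474.9°F.

1474.9°F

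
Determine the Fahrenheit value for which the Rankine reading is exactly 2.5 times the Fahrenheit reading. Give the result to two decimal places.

Let F be the Fahrenheit reading. The Rankine reading is R = 1·F + 459.67.
Require R = 2.5·F: 1·F + 459.67 = 2.5·F.
(-1.5)·F = -459.67  ⇒  F = 306.45.

306.45°F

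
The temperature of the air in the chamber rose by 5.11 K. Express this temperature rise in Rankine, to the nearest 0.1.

Only the scale ratio 1.8 matters for a change in temperature.
5.11 × 1.8 = 9.2.

9.2°R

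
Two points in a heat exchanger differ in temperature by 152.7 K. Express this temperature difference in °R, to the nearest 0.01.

For a temperature interval the offset drops out; only the factor 1.8 applies.
152.7 × 1.8 = 274.86.

274.86°R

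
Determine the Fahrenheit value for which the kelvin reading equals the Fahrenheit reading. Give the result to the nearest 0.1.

Let F be the Fahrenheit reading. The kelvin reading is K = 5/9·F + 255.372.
Set K = F: 5/9·F + 255.372 = F.
(-4/9)·F = -255.372  ⇒  F = 574.6.

574.6°F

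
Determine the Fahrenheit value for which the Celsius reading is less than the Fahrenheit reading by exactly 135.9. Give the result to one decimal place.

265.8°F

Let F be the Fahrenheit reading. The Celsius reading is C = 5/9·F - 17.7778.
Require C - F = -135.9: (-4/9)·F - 17.7778 = -135.9.
F = (-135.9 + 17.7778) / (-4/9) = 265.8.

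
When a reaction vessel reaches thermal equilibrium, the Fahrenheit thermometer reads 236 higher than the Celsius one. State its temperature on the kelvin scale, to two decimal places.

Let x be the Celsius reading; then the Fahrenheit reading is 1.8·x + 32.
(1.8·x + 32) - x = 236  ⇒  (0.8)·x = 204  ⇒  x = 255.0000°C.
In kelvin: 255.0000 + 273.15 = 528.15 K.

528.15 K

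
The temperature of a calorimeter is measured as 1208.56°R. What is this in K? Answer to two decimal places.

671.42 K

In Celsius: (1208.56 - 491.67) × 5/9 = 398.2722°C.
In kelvin: 398.2722 + 273.15 = 671.42 K.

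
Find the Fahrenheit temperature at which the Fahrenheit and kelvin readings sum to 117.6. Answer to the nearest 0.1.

Let F be the Fahrenheit reading. The kelvin reading is K = 5/9·F + 255.372.
Require F + K = 117.6: (14/9)·F + 255.372 = 117.6.
F = (117.6 - 255.372) / (14/9) = -88.6.

-88.6°F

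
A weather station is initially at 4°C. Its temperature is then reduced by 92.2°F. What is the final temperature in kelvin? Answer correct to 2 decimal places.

The 92.2°F change is an interval, so only the factor 5/9 applies: -92.2 × 5/9 = -51.2222°C.
Final Celsius temperature: 4.0000 - 51.2222 = -47.2222°C.
In kelvin: -47.2222 + 273.15 = 225.93 K.

225.93 K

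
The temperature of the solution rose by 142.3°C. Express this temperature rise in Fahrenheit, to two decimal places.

For a temperature interval the offset drops out; only the factor 1.8 applies.
142.3 × 1.8 = 256.14.

256.14°F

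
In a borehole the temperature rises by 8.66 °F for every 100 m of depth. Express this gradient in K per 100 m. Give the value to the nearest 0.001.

4.811 K/100 m

Since only a temperature interval is involved, the additive offset between the scales drops out.
A change of 1°F is a change of 5/9 K, so 8.66 × 5/9 = 4.811.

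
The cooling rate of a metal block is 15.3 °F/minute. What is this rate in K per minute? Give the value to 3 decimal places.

8.500 K/minute

The quantity depends on a temperature interval, so only the ratio of degree sizes applies; the offset between the scales is irrelevant.
A change of 1°F is a change of 5/9 K, so 15.3 × 5/9 = 8.500.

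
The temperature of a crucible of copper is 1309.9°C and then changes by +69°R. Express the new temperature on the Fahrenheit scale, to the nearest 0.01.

The 69°R change is an interval, so only the factor 5/9 applies: +69 × 5/9 = +38.3333°C.
Final Celsius temperature: 1309.9000 + 38.3333 = 1348.2333°C.
In Fahrenheit: 1348.2333 × 1.8 + 32 = 2458.82°F.

2458.82°F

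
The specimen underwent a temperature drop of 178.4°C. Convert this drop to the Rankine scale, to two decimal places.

321.12°R

For a temperature interval the offset drops out; only the factor 1.8 applies.
178.4 × 1.8 = 321.12.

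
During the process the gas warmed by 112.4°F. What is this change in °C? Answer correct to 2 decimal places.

62.44°C

An interval of 1°F corresponds to 5/9°C.
112.4 × 5/9 = 62.44.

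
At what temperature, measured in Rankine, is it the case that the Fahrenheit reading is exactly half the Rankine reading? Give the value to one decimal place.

919.3°R

Let R be the Rankine reading. The Fahrenheit reading is F = 1·R - 459.67.
Require F = 0.5·R: 1·R - 459.67 = 0.5·R.
(0.5)·R = 459.67  ⇒  R = 919.3.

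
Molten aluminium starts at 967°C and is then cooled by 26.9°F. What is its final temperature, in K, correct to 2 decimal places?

The 26.9°F change is an interval, so only the factor 5/9 applies: -26.9 × 5/9 = -14.9444°C.
Final Celsius temperature: 967.0000 - 14.9444 = 952.0556°C.
In kelvin: 952.0556 + 273.15 = 1225.21 K.

1225.21 K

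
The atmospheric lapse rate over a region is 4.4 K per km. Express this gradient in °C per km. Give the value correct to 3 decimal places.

The quantity depends on a temperature interval, so only the ratio of degree sizes applies; the offset between the scales is irrelevant.
A change of 1 K is a change of 1°C, so 4.4 × 1 = 4.400.

4.400 °C/km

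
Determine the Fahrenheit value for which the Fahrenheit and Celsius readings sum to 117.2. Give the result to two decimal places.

86.77°F

Let F be the Fahrenheit reading. The Celsius reading is C = 5/9·F - 17.7778.
Require F + C = 117.2: (14/9)·F - 17.7778 = 117.2.
F = (117.2 + 17.7778) / (14/9) = 86.77.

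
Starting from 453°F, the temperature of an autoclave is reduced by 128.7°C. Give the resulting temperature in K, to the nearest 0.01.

378.34 K

Initial temperature in Celsius: (453 - 32) × 5/9 = 233.8889°C.
Final Celsius temperature: 233.8889 - 128.7000 = 105.1889°C.
In kelvin: 105.1889 + 273.15 = 378.34 K.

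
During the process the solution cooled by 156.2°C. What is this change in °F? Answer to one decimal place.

For a temperature interval the offset drops out; only the factor 1.8 applies.
156.2 × 1.8 = 281.2.

281.2°F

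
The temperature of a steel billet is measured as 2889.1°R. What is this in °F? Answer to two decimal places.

2429.43°F

In Celsius: (2889.1 - 491.67) × 5/9 = 1331.9056°C.
In Fahrenheit: 1331.9056 × 1.8 + 32 = 2429.43°F.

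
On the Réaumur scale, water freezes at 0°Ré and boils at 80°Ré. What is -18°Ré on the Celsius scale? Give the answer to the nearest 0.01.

-22.50°C

Linear interpolation between the fixed points: C = (-18 - 0) × 100 / (80 - 0) = -22.5000°C.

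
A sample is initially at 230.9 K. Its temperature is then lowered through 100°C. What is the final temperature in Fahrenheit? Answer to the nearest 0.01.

Initial temperature in Celsius: 230.9 - 273.15 = -42.2500°C.
Final Celsius temperature: -42.2500 - 100.0000 = -142.2500°C.
In Fahrenheit: -142.2500 × 1.8 + 32 = -224.05°F.

-224.05°F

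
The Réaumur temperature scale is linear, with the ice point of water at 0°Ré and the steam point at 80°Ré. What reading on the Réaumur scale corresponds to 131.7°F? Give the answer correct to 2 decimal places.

First in Celsius: (131.7 - 32) × 5/9 = 55.3889°C.
Linearly onto the Réaumur scale: 0 + (55.3889 / 100) × (80 - 0) = 44.31°Ré.

44.31°Ré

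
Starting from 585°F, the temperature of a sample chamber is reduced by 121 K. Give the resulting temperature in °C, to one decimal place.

186.2°C

Initial temperature in Celsius: (585 - 32) × 5/9 = 307.2222°C.
The 121 K change is an interval; Kelvin and Celsius degrees are the same size, so ΔC = -121°C.
Final Celsius temperature: 307.2222 - 121.0000 = 186.2222°C.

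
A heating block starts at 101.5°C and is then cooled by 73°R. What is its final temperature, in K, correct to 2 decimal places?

The 73°R change is an interval, so only the factor 5/9 applies: -73 × 5/9 = -40.5556°C.
Final Celsius temperature: 101.5000 - 40.5556 = 60.9444°C.
In kelvin: 60.9444 + 273.15 = 334.09 K.

334.09 K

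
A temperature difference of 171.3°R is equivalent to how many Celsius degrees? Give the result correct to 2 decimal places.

For a temperature interval the offset drops out; only the factor 5/9 applies.
171.3 × 5/9 = 95.17.

95.17°C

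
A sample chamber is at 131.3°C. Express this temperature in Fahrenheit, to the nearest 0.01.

In Fahrenheit: 131.3000 × 1.8 + 32 = 268.34°F.

268.34°F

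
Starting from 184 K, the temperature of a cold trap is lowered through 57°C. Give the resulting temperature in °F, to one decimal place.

Initial temperature in Celsius: 184 - 273.15 = -89.1500°C.
Final Celsius temperature: -89.1500 - 57.0000 = -146.1500°C.
In Fahrenheit: -146.1500 × 1.8 + 32 = -231.1°F.

-231.1°F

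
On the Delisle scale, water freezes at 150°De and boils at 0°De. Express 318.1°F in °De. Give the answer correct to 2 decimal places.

First in Celsius: (318.1 - 32) × 5/9 = 158.9444°C.
Linearly onto the Delisle scale: 150 + (158.9444 / 100) × (0 - 150) = -88.42°De.

-88.42°De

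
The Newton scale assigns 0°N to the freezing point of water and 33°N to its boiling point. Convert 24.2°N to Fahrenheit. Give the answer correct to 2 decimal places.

164.00°F

Linear interpolation between the fixed points: C = (24.2 - 0) × 100 / (33 - 0) = 73.3333°C.
Then 73.3333 × 1.8 + 32 = 164.00°F.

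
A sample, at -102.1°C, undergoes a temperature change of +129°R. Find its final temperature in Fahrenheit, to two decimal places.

The 129°R change is an interval, so only the factor 5/9 applies: +129 × 5/9 = +71.6667°C.
Final Celsius temperature: -102.1000 + 71.6667 = -30.4333°C.
In Fahrenheit: -30.4333 × 1.8 + 32 = -22.78°F.

-22.78°F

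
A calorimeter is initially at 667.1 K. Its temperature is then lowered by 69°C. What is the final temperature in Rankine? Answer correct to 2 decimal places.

1076.58°R

Initial temperature in Celsius: 667.1 - 273.15 = 393.9500°C.
Final Celsius temperature: 393.9500 - 69.0000 = 324.9500°C.
In Rankine: 324.9500 × 1.8 + 491.67 = 1076.58°R.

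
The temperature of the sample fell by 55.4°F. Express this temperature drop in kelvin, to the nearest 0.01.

For a temperature interval the offset drops out; only the factor 5/9 applies.
55.4 × 5/9 = 30.78.

30.78 K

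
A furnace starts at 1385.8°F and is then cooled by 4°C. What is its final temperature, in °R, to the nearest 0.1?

1838.3°R

Initial temperature in Celsius: (1385.8 - 32) × 5/9 = 752.1111°C.
Final Celsius temperature: 752.1111 - 4.0000 = 748.1111°C.
In Rankine: 748.1111 × 1.8 + 491.67 = 1838.3°R.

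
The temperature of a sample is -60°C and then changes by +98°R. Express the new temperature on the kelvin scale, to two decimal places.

The 98°R change is an interval, so only the factor 5/9 applies: +98 × 5/9 = +54.4444°C.
Final Celsius temperature: -60.0000 + 54.4444 = -5.5556°C.
In kelvin: -5.5556 + 273.15 = 267.59 K.

267.59 K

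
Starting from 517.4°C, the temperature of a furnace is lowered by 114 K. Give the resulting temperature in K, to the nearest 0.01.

676.55 K

The 114 K change is an interval; Kelvin and Celsius degrees are the same size, so ΔC = -114°C.
Final Celsius temperature: 517.4000 - 114.0000 = 403.4000°C.
In kelvin: 403.4000 + 273.15 = 676.55 K.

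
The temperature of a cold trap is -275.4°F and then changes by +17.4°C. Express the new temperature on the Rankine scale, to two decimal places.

Initial temperature in Celsius: (-275.4 - 32) × 5/9 = -170.7778°C.
Final Celsius temperature: -170.7778 + 17.4000 = -153.3778°C.
In Rankine: -153.3778 × 1.8 + 491.67 = 215.59°R.

215.59°R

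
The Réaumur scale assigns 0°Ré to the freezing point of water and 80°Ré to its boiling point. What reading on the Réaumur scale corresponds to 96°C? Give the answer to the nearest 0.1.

Linearly onto the Réaumur scale: 0 + (96.0000 / 100) × (80 - 0) = 76.8°Ré.

76.8°Ré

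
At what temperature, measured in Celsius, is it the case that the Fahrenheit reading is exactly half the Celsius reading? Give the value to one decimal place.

Let C be the Celsius reading. The Fahrenheit reading is F = 1.8·C + 32.
Require F = 0.5·C: 1.8·C + 32 = 0.5·C.
(1.3)·C = -32  ⇒  C = -24.6.

-24.6°C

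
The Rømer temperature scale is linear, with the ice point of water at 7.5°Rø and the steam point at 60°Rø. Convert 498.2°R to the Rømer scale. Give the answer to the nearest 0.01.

First in Celsius: (498.2 - 491.67) × 5/9 = 3.6278°C.
Linearly onto the Rømer scale: 7.5 + (3.6278 / 100) × (60 - 7.5) = 9.40°Rø.

9.40°Rø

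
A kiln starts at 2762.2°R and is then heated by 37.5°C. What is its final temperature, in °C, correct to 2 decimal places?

1298.91°C

Initial temperature in Celsius: (2762.2 - 491.67) × 5/9 = 1261.4056°C.
Final Celsius temperature: 1261.4056 + 37.5000 = 1298.9056°C.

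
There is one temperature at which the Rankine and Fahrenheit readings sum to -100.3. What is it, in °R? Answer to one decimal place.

179.7°R

Let R be the Rankine reading. The Fahrenheit reading is F = 1·R - 459.67.
Require R + F = -100.3: (2)·R - 459.67 = -100.3.
R = (-100.3 + 459.67) / (2) = 179.7.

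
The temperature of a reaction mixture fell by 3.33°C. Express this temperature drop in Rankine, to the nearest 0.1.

For a temperature interval the offset drops out; only the factor 1.8 applies.
3.33 × 1.8 = 6.0.

6.0°R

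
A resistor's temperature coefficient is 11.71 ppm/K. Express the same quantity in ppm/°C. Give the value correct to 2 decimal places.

Since only a temperature interval is involved, the additive offset between the scales drops out.
A change of 1°C is a change of 1 K, so per °C the value is 11.71 × 1 = 11.71.

11.71 ppm/°C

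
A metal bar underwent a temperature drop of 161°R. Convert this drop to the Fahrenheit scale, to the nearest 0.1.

Rankine and Fahrenheit degrees are the same size, so the interval is unchanged: 161.0.

161.0°F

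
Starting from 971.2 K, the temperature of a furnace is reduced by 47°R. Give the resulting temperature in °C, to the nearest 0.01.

Initial temperature in Celsius: 971.2 - 273.15 = 698.0500°C.
The 47°R change is an interval, so only the factor 5/9 applies: -47 × 5/9 = -26.1111°C.
Final Celsius temperature: 698.0500 - 26.1111 = 671.9389°C.

671.94°C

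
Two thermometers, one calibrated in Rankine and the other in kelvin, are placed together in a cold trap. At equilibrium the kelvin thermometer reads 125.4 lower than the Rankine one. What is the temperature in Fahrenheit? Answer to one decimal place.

Let x be the Rankine reading; then the kelvin reading is 5/9·x.
(5/9·x) - x = -125.4  ⇒  (-4/9)·x = -125.4  ⇒  x = 282.1500°R.
In Celsius: (282.15 - 491.67) × 5/9 = -116.4000°C.
In Fahrenheit: -116.4000 × 1.8 + 32 = -177.5°F.

-177.5°F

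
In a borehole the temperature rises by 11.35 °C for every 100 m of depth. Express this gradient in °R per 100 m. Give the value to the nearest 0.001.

Since only a temperature interval is involved, the additive offset between the scales drops out.
A change of 1°C is a change of 1.8°R, so 11.35 × 1.8 = 20.430.

20.430 °R/100 m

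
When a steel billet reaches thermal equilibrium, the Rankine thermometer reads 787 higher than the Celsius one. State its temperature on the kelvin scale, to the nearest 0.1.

Let x be the Celsius reading; then the Rankine reading is 1.8·x + 491.67.
(1.8·x + 491.67) - x = 787  ⇒  (0.8)·x = 295.33  ⇒  x = 369.1625°C.
In kelvin: 369.1625 + 273.15 = 642.3 K.

642.3 K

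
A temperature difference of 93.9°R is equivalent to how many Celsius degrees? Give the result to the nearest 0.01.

52.17°C

An interval of 1°R corresponds to 5/9°C.
93.9 × 5/9 = 52.17.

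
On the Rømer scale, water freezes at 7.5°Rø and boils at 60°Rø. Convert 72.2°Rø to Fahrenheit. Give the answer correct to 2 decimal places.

253.83°F

Linear interpolation between the fixed points: C = (72.2 - 7.5) × 100 / (60 - 7.5) = 123.2381°C.
Then 123.2381 × 1.8 + 32 = 253.83°F.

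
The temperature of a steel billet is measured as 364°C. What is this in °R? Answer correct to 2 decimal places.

In Rankine: 364.0000 × 1.8 + 491.67 = 1146.87°R.

1146.87°R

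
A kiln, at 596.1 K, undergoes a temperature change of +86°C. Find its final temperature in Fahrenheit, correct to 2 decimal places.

Initial temperature in Celsius: 596.1 - 273.15 = 322.9500°C.
Final Celsius temperature: 322.9500 + 86.0000 = 408.9500°C.
In Fahrenheit: 408.9500 × 1.8 + 32 = 768.11°F.

768.11°F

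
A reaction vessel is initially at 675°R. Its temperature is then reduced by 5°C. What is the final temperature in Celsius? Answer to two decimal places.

Initial temperature in Celsius: (675 - 491.67) × 5/9 = 101.8500°C.
Final Celsius temperature: 101.8500 - 5.0000 = 96.8500°C.

96.85°C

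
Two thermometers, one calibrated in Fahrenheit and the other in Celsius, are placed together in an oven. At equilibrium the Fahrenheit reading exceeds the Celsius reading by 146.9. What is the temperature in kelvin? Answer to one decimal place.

Let x be the Fahrenheit reading; then the Celsius reading is 5/9·x - 17.7778.
(5/9·x - 17.7778) - x = -146.9  ⇒  (-4/9)·x = -129.122  ⇒  x = 290.5250°F.
In Celsius: (290.525 - 32) × 5/9 = 143.6250°C.
In kelvin: 143.6250 + 273.15 = 416.8 K.

416.8 K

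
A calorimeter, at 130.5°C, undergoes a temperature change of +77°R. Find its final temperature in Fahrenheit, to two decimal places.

343.90°F

The 77°R change is an interval, so only the factor 5/9 applies: +77 × 5/9 = +42.7778°C.
Final Celsius temperature: 130.5000 + 42.7778 = 173.2778°C.
In Fahrenheit: 173.2778 × 1.8 + 32 = 343.90°F.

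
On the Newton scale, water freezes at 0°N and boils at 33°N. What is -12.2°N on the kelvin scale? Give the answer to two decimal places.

236.18 K

Linear interpolation between the fixed points: C = (-12.2 - 0) × 100 / (33 - 0) = -36.9697°C.
Then -36.9697 + 273.15 = 236.18 K.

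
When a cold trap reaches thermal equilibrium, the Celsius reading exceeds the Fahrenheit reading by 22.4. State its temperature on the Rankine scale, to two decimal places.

Let x be the Celsius reading; then the Fahrenheit reading is 1.8·x + 32.
(1.8·x + 32) - x = -22.4  ⇒  (0.8)·x = -54.4  ⇒  x = -68.0000°C.
In Rankine: -68.0000 × 1.8 + 491.67 = 369.27°R.

369.27°R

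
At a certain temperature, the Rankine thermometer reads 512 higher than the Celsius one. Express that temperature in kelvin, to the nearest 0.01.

298.56 K

Let x be the Celsius reading; then the Rankine reading is 1.8·x + 491.67.
(1.8·x + 491.67) - x = 512  ⇒  (0.8)·x = 20.33  ⇒  x = 25.4125°C.
In kelvin: 25.4125 + 273.15 = 298.56 K.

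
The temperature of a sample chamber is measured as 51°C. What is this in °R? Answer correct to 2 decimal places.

583.47°R

In Rankine: 51.0000 × 1.8 + 491.67 = 583.47°R.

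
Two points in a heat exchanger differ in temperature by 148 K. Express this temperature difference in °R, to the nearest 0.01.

For a temperature interval the offset drops out; only the factor 1.8 applies.
148 × 1.8 = 266.40.

266.40°R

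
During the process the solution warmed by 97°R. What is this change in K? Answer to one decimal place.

53.9 K

An interval of 1°R corresponds to 5/9 K.
97 × 5/9 = 53.9.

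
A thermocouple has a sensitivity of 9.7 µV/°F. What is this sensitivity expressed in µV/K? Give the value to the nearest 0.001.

The quantity depends on a temperature interval, so only the ratio of degree sizes applies; the offset between the scales is irrelevant.
A change of 1 K is a change of 1.8°F, so per K the value is 9.7 × 1.8 = 17.460.

17.460 µV/K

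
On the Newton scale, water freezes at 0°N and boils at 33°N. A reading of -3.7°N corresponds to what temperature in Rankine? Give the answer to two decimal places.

471.49°R

Linear interpolation between the fixed points: C = (-3.7 - 0) × 100 / (33 - 0) = -11.2121°C.
Then -11.2121 × 1.8 + 491.67 = 471.49°R.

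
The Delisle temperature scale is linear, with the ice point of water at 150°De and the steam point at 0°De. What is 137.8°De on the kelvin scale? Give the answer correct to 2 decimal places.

Linear interpolation between the fixed points: C = (137.8 - 150) × 100 / (0 - 150) = 8.1333°C.
Then 8.1333 + 273.15 = 281.28 K.

281.28 K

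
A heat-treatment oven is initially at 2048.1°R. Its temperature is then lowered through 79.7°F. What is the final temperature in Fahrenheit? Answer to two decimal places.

1508.73°F

Initial temperature in Celsius: (2048.1 - 491.67) × 5/9 = 864.6833°C.
The 79.7°F change is an interval, so only the factor 5/9 applies: -79.7 × 5/9 = -44.2778°C.
Final Celsius temperature: 864.6833 - 44.2778 = 820.4056°C.
In Fahrenheit: 820.4056 × 1.8 + 32 = 1508.73°F.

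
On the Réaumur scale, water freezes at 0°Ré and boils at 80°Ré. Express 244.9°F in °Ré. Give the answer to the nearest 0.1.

94.6°Ré

First in Celsius: (244.9 - 32) × 5/9 = 118.2778°C.
Linearly onto the Réaumur scale: 0 + (118.2778 / 100) × (80 - 0) = 94.6°Ré.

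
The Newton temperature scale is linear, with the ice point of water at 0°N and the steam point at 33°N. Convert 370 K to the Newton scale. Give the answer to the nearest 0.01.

31.96°N

First in Celsius: 370 - 273.15 = 96.8500°C.
Linearly onto the Newton scale: 0 + (96.8500 / 100) × (33 - 0) = 31.96°N.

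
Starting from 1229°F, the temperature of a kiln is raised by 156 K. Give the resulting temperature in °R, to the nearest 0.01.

1969.47°R

Initial temperature in Celsius: (1229 - 32) × 5/9 = 665.0000°C.
The 156 K change is an interval; Kelvin and Celsius degrees are the same size, so ΔC = +156°C.
Final Celsius temperature: 665.0000 + 156.0000 = 821.0000°C.
In Rankine: 821.0000 × 1.8 + 491.67 = 1969.47°R.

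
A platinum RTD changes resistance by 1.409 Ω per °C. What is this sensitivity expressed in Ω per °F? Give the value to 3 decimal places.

Since only a temperature interval is involved, the additive offset between the scales drops out.
A change of 1°F is a change of 5/9°C, so per °F the value is 1.409 × 5/9 = 0.783.

0.783 Ω per °F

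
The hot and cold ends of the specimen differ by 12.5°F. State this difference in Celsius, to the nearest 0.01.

Only the scale ratio 5/9 matters for a change in temperature.
12.5 × 5/9 = 6.94.

6.94°C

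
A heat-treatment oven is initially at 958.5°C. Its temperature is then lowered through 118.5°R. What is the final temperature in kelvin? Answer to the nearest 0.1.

The 118.5°R change is an interval, so only the factor 5/9 applies: -118.5 × 5/9 = -65.8333°C.
Final Celsius temperature: 958.5000 - 65.8333 = 892.6667°C.
In kelvin: 892.6667 + 273.15 = 1165.8 K.

1165.8 K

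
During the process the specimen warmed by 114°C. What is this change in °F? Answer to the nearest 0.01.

205.20°F

Only the scale ratio 1.8 matters for a change in temperature.
114 × 1.8 = 205.20.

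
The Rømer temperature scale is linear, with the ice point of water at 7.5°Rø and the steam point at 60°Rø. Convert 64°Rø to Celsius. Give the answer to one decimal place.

Linear interpolation between the fixed points: C = (64 - 7.5) × 100 / (60 - 7.5) = 107.6190°C.

107.6°C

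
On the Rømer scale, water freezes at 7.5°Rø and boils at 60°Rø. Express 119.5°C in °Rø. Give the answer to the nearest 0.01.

Linearly onto the Rømer scale: 7.5 + (119.5000 / 100) × (60 - 7.5) = 70.24°Rø.

70.24°Rø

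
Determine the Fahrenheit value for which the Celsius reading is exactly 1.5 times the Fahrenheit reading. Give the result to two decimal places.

Let F be the Fahrenheit reading. The Celsius reading is C = 5/9·F - 17.7778.
Require C = 1.5·F: 5/9·F - 17.7778 = 1.5·F.
(-17/18)·F = 17.7778  ⇒  F = -18.82.

-18.82°F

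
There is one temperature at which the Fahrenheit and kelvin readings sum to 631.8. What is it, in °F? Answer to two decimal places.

241.99°F

Let F be the Fahrenheit reading. The kelvin reading is K = 5/9·F + 255.372.
Require F + K = 631.8: (14/9)·F + 255.372 = 631.8.
F = (631.8 - 255.372) / (14/9) = 241.99.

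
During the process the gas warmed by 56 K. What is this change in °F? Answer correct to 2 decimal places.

An interval of 1 K corresponds to 1.8°F.
56 × 1.8 = 100.80.

100.80°F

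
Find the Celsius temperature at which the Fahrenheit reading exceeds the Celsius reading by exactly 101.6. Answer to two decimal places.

87.00°C

Let C be the Celsius reading. The Fahrenheit reading is F = 1.8·C + 32.
Require F - C = 101.6: (0.8)·C + 32 = 101.6.
C = (101.6 - 32) / (0.8) = 87.00.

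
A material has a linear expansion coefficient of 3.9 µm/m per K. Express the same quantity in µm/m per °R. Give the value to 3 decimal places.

2.167 µm/m per °R

Since only a temperature interval is involved, the additive offset between the scales drops out.
A change of 1°R is a change of 5/9 K, so per °R the value is 3.9 × 5/9 = 2.167.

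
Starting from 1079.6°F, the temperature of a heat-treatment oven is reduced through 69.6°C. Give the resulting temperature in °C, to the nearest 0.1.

512.4°C

Initial temperature in Celsius: (1079.6 - 32) × 5/9 = 582.0000°C.
Final Celsius temperature: 582.0000 - 69.6000 = 512.4000°C.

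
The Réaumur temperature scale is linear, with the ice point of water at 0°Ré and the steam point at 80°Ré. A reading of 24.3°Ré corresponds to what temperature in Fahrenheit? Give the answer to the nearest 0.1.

Linear interpolation between the fixed points: C = (24.3 - 0) × 100 / (80 - 0) = 30.3750°C.
Then 30.3750 × 1.8 + 32 = 86.7°F.

86.7°F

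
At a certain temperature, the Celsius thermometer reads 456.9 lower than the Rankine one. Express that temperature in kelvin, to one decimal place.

229.7 K

Let x be the Rankine reading; then the Celsius reading is 5/9·x - 273.15.
(5/9·x - 273.15) - x = -456.9  ⇒  (-4/9)·x = -183.75  ⇒  x = 413.4375°R.
In Celsius: (413.4375 - 491.67) × 5/9 = -43.4625°C.
In kelvin: -43.4625 + 273.15 = 229.7 K.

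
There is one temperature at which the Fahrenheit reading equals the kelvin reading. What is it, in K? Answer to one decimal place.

574.6 K

Let K be the kelvin reading. The Fahrenheit reading is F = 1.8·K - 459.67.
Set F = K: 1.8·K - 459.67 = K.
(0.8)·K = 459.67  ⇒  K = 574.6.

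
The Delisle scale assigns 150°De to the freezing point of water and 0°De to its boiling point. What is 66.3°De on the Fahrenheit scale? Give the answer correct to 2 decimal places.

132.44°F

Linear interpolation between the fixed points: C = (66.3 - 150) × 100 / (0 - 150) = 55.8000°C.
Then 55.8000 × 1.8 + 32 = 132.44°F.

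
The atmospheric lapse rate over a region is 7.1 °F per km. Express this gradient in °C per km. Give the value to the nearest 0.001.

3.944 °C/km

Since only a temperature interval is involved, the additive offset between the scales drops out.
A change of 1°F is a change of 5/9°C, so 7.1 × 5/9 = 3.944.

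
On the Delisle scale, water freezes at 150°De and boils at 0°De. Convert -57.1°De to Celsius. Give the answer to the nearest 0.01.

138.07°C

Linear interpolation between the fixed points: C = (-57.1 - 150) × 100 / (0 - 150) = 138.0667°C.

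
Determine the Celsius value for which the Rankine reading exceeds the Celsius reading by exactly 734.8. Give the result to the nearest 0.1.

303.9°C

Let C be the Celsius reading. The Rankine reading is R = 1.8·C + 491.67.
Require R - C = 734.8: (0.8)·C + 491.67 = 734.8.
C = (734.8 - 491.67) / (0.8) = 303.9.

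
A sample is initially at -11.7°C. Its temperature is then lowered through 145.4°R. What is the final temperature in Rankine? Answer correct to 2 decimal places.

The 145.4°R change is an interval, so only the factor 5/9 applies: -145.4 × 5/9 = -80.7778°C.
Final Celsius temperature: -11.7000 - 80.7778 = -92.4778°C.
In Rankine: -92.4778 × 1.8 + 491.67 = 325.21°R.

325.21°R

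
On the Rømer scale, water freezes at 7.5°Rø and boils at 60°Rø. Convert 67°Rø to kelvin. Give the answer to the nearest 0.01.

Linear interpolation between the fixed points: C = (67 - 7.5) × 100 / (60 - 7.5) = 113.3333°C.
Then 113.3333 + 273.15 = 386.48 K.

386.48 K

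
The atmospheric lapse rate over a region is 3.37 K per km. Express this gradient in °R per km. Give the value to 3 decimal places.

The quantity depends on a temperature interval, so only the ratio of degree sizes applies; the offset between the scales is irrelevant.
A change of 1 K is a change of 1.8°R, so 3.37 × 1.8 = 6.066.

6.066 °R/km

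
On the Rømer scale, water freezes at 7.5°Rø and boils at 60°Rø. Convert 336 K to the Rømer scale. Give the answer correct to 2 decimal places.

40.50°Rø

First in Celsius: 336 - 273.15 = 62.8500°C.
Linearly onto the Rømer scale: 7.5 + (62.8500 / 100) × (60 - 7.5) = 40.50°Rø.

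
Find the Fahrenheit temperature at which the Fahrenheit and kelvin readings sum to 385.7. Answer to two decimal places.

Let F be the Fahrenheit reading. The kelvin reading is K = 5/9·F + 255.372.
Require F + K = 385.7: (14/9)·F + 255.372 = 385.7.
F = (385.7 - 255.372) / (14/9) = 83.78.

83.78°F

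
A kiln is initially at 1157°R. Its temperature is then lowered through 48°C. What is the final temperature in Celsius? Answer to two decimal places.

321.63°C

Initial temperature in Celsius: (1157 - 491.67) × 5/9 = 369.6278°C.
Final Celsius temperature: 369.6278 - 48.0000 = 321.6278°C.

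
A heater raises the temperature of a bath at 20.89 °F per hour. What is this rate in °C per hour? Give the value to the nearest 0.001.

Since only a temperature interval is involved, the additive offset between the scales drops out.
A change of 1°F is a change of 5/9°C, so 20.89 × 5/9 = 11.606.

11.606 °C/hour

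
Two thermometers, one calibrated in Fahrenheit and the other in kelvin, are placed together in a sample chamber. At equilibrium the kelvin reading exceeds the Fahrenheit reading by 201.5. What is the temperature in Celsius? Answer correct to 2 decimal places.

49.56°C

Let x be the Fahrenheit reading; then the kelvin reading is 5/9·x + 255.372.
(5/9·x + 255.372) - x = 201.5  ⇒  (-4/9)·x = -53.8722  ⇒  x = 121.2125°F.
In Celsius: (121.2125 - 32) × 5/9 = 49.56°C.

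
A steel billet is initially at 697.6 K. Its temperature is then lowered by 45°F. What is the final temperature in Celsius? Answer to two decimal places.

Initial temperature in Celsius: 697.6 - 273.15 = 424.4500°C.
The 45°F change is an interval, so only the factor 5/9 applies: -45 × 5/9 = -25.0000°C.
Final Celsius temperature: 424.4500 - 25.0000 = 399.4500°C.

399.45°C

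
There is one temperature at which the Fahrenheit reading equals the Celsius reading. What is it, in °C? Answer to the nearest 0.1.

Let C be the Celsius reading. The Fahrenheit reading is F = 1.8·C + 32.
Set F = C: 1.8·C + 32 = C.
(0.8)·C = -32  ⇒  C = -40.0.

-40.0°C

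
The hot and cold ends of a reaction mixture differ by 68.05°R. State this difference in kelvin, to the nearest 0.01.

37.81 K

Only the scale ratio 5/9 matters for a change in temperature.
68.05 × 5/9 = 37.81.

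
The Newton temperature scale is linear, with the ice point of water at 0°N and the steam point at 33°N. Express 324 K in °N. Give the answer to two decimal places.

16.78°N

First in Celsius: 324 - 273.15 = 50.8500°C.
Linearly onto the Newton scale: 0 + (50.8500 / 100) × (33 - 0) = 16.78°N.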